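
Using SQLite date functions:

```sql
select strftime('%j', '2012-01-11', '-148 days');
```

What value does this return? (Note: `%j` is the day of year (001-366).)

First apply '-148 days': 2012-01-11 → 2011-08-16.
Day-of-year for 2011-08-16: days since 2011-01-01 inclusive = 228, zero-padded to 228.

228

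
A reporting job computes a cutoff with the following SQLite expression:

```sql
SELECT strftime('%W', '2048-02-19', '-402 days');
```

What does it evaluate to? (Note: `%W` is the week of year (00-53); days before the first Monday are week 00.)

First apply '-402 days': 2048-02-19 → 2047-01-13.
2047-01-13 is a Sunday. SQLite's %W counts Mondays since the year started; the result is 01.

01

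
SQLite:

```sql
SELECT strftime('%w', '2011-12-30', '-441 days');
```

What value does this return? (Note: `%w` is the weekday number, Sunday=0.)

5

First apply '-441 days': 2011-12-30 → 2010-10-15.
2010-10-15 is a Friday; with Sunday=0 that is 5.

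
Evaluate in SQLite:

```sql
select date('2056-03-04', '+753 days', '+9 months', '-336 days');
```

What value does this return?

2058-01-25

Applying '+753 days' to 2056-03-04: counting 753 days forward gives 2058-03-27.
Adding +9 months to 2058-03-27 gives 2058-12-27.
Applying '-336 days' to 2058-12-27: counting 336 days back gives 2058-01-25.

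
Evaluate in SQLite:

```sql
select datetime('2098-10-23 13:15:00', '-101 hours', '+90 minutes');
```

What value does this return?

2098-10-19 09:45:00

-101 hours from 2098-10-23 13:15:00 is 2098-10-19 08:15:00 (crosses midnight).
90 minutes = 1h 30m; +90 minutes from 2098-10-19 08:15:00 is 2098-10-19 09:45:00.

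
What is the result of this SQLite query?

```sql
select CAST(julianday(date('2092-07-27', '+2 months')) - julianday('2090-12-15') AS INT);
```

Adding +2 months to 2092-07-27 gives 2092-09-27.
16 days remain in December 2090 after the 15th (31 − 15).
Full months from January 2091 through August 2092 contribute their day counts.
Then 27 days into September 2092.
Total: 16 + 31 + 28 + 31 + 30 + 31 + 30 + 31 + 31 + 30 + 31 + 30 + 31 + 31 + 29 + 31 + 30 + 31 + 30 + 31 + 31 + 27 = 652.

652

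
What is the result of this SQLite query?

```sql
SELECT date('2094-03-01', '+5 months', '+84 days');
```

Adding +5 months to 2094-03-01 gives 2094-08-01.
Applying '+84 days' to 2094-08-01: counting 84 days forward gives 2094-10-24.

2094-10-24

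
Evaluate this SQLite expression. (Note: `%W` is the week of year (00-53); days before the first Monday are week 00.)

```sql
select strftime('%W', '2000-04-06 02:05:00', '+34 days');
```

19

First apply '+34 days': 2000-04-06 02:05:00 → 2000-05-10 02:05:00.
2000-05-10 is a Wednesday. SQLite's %W counts Mondays since the year started; the result is 19.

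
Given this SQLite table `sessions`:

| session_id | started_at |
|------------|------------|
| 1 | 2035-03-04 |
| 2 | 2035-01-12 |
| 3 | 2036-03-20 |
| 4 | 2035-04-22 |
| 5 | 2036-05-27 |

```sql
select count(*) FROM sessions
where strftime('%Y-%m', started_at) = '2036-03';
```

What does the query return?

Rows with year-month 2036-03: 2036-03-20 → 1.

1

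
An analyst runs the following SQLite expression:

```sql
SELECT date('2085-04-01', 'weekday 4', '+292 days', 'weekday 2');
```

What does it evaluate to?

2086-01-22

`weekday 4` advances to the next Thursday; 2085-04-01 is a Sunday, so it moves forward to 2085-04-05.
Applying '+292 days' to 2085-04-05: counting 292 days forward gives 2086-01-22.
`weekday 2` advances to the next Tuesday; 2086-01-22 is already a Tuesday, so it stays at 2086-01-22.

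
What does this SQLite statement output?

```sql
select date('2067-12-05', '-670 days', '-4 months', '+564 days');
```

2067-04-20

Applying '-670 days' to 2067-12-05: counting 670 days back gives 2066-02-03.
Adding -4 months to 2066-02-03 gives 2065-10-03.
Applying '+564 days' to 2065-10-03: counting 564 days forward gives 2067-04-20.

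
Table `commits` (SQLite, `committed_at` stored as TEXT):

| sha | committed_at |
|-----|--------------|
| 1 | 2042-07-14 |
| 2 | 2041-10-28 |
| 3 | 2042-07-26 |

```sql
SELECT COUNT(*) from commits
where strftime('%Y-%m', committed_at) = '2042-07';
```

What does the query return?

Rows with year-month 2042-07: 2042-07-14, 2042-07-26 → 2.

2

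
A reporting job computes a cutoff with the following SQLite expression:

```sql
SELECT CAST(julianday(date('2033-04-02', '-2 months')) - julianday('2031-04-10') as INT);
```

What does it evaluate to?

664

Adding -2 months to 2033-04-02 gives 2033-02-02.
20 days remain in April 2031 after the 10th (30 − 10).
Full months from May 2031 through January 2033 contribute their day counts.
Then 2 days into February 2033.
Total: 20 + 31 + 30 + 31 + 31 + 30 + 31 + 30 + 31 + 31 + 29 + 31 + 30 + 31 + 30 + 31 + 31 + 30 + 31 + 30 + 31 + 31 + 2 = 664.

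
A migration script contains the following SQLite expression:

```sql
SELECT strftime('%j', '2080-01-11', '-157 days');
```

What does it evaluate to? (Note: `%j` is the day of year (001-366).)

219

First apply '-157 days': 2080-01-11 → 2079-08-07.
Day-of-year for 2079-08-07: days since 2079-01-01 inclusive = 219, zero-padded to 219.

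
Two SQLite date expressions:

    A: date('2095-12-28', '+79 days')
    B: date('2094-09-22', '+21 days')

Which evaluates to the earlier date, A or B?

B

A = 2096-03-16.
B = 2094-10-13.
B is earlier.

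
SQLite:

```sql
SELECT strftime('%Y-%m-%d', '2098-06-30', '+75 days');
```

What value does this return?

2098-09-13

First apply '+75 days': 2098-06-30 → 2098-09-13.
`%Y-%m-%d` extracts the ISO date: 2098-09-13.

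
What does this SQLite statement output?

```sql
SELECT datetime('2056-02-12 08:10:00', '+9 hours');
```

+9 hours from 2056-02-12 08:10:00 is 2056-02-12 17:10:00.

2056-02-12 17:10:00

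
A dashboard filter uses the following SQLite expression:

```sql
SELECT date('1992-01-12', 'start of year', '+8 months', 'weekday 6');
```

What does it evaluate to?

`start of year` rewinds 1992-01-12 to 1992-01-01.
Adding +8 months to 1992-01-01 gives 1992-09-01.
`weekday 6` advances to the next Saturday; 1992-09-01 is a Tuesday, so it moves forward to 1992-09-05.

1992-09-05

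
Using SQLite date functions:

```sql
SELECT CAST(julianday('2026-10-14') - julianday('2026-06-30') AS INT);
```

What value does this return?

106

0 days remain in June 2026 after the 30th (30 − 30).
July 2026: 31 days.
August 2026: 31 days.
September 2026: 30 days.
Then 14 days into October 2026.
Total: 0 + 31 + 31 + 30 + 14 = 106.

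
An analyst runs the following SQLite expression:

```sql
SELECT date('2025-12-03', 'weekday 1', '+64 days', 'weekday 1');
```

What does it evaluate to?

2026-02-16

`weekday 1` advances to the next Monday; 2025-12-03 is a Wednesday, so it moves forward to 2025-12-08.
Applying '+64 days' to 2025-12-08: counting 64 days forward gives 2026-02-10.
`weekday 1` advances to the next Monday; 2026-02-10 is a Tuesday, so it moves forward to 2026-02-16.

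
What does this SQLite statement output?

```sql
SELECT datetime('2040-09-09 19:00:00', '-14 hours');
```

2040-09-09 05:00:00

-14 hours from 2040-09-09 19:00:00 is 2040-09-09 05:00:00.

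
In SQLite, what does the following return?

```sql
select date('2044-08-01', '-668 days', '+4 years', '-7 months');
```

Applying '-668 days' to 2044-08-01: counting 668 days back gives 2042-10-03.
Adding +4 years to 2042-10-03 gives 2046-10-03.
Adding -7 months to 2046-10-03 gives 2046-03-03.

2046-03-03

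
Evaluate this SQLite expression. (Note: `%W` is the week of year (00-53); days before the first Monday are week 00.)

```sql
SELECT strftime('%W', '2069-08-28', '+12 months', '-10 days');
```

33

First apply '+12 months', '-10 days': 2069-08-28 → 2070-08-18.
2070-08-18 is a Monday. SQLite's %W counts Mondays since the year started; the result is 33.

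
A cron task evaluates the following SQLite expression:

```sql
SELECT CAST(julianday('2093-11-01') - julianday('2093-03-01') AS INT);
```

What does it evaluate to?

245

30 days remain in March 2093 after the 1st (31 − 1).
Full months from April 2093 through October 2093 contribute their day counts.
Then 1 day into November 2093.
Total: 30 + 30 + 31 + 30 + 31 + 31 + 30 + 31 + 1 = 245.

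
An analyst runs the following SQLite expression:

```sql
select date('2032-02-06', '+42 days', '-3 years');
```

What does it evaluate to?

2029-03-19

Applying '+42 days' to 2032-02-06: counting 42 days forward gives 2032-03-19.
Adding -3 years to 2032-03-19 gives 2029-03-19.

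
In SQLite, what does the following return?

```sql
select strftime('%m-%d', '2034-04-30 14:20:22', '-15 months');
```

First apply '-15 months': 2034-04-30 14:20:22 → 2033-01-30 14:20:22.
`%m-%d` extracts the month-day: 01-30.

01-30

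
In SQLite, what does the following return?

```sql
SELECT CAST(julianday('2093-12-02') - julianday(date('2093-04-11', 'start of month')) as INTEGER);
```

245

`start of month` rewinds 2093-04-11 to 2093-04-01.
29 days remain in April 2093 after the 1st (30 − 1).
Full months from May 2093 through November 2093 contribute their day counts.
Then 2 days into December 2093.
Total: 29 + 31 + 30 + 31 + 31 + 30 + 31 + 30 + 2 = 245.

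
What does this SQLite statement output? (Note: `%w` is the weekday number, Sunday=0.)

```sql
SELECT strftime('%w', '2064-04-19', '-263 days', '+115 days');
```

5

First apply '-263 days', '+115 days': 2064-04-19 → 2063-11-23.
2063-11-23 is a Friday; with Sunday=0 that is 5.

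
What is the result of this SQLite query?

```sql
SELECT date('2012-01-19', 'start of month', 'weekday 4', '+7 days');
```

2012-01-12

`start of month` rewinds 2012-01-19 to 2012-01-01.
`weekday 4` advances to the next Thursday; 2012-01-01 is a Sunday, so it moves forward to 2012-01-05.
Advancing 7 more days within January lands on 2012-01-12.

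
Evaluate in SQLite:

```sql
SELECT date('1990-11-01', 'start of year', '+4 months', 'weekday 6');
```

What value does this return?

`start of year` rewinds 1990-11-01 to 1990-01-01.
Adding +4 months to 1990-01-01 gives 1990-05-01.
`weekday 6` advances to the next Saturday; 1990-05-01 is a Tuesday, so it moves forward to 1990-05-05.

1990-05-05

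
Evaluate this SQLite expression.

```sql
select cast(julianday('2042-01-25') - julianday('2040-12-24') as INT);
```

7 days remain in December 2040 after the 24th (31 − 24).
Full months from January 2041 through December 2041 contribute their day counts.
Then 25 days into January 2042.
Total: 7 + 31 + 28 + 31 + 30 + 31 + 30 + 31 + 31 + 30 + 31 + 30 + 31 + 25 = 397.

397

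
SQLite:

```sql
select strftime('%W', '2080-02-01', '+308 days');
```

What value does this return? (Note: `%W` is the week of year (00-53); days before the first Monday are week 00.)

49

First apply '+308 days': 2080-02-01 → 2080-12-05.
2080-12-05 is a Thursday. SQLite's %W counts Mondays since the year started; the result is 49.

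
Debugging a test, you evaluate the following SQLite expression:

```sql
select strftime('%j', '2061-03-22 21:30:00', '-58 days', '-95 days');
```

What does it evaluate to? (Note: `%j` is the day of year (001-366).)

294

First apply '-58 days', '-95 days': 2061-03-22 21:30:00 → 2060-10-20 21:30:00.
Day-of-year for 2060-10-20: days since 2060-01-01 inclusive = 294, zero-padded to 294.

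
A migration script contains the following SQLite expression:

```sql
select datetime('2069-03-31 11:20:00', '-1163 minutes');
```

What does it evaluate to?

1163 minutes = 19h 23m; -1163 minutes from 2069-03-31 11:20:00 is 2069-03-30 15:57:00 (crosses midnight).

2069-03-30 15:57:00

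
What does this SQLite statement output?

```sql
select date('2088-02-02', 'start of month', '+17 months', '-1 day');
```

2089-06-30

`start of month` rewinds 2088-02-02 to 2088-02-01.
Adding +17 months to 2088-02-01 gives 2089-07-01.
Going back 1 day from 2089-07-01 reaches 2089-06-30 (last day of June, 30 days).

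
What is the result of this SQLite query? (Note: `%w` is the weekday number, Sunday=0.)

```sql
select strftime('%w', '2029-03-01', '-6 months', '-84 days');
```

5

First apply '-6 months', '-84 days': 2029-03-01 → 2028-06-09.
2028-06-09 is a Friday; with Sunday=0 that is 5.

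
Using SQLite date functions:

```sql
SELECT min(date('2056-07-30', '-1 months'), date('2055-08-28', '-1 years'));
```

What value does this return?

2054-08-28

date('2056-07-30', '-1 months') → 2056-06-30.
date('2055-08-28', '-1 years') → 2054-08-28.
Earlier of the two is 2054-08-28.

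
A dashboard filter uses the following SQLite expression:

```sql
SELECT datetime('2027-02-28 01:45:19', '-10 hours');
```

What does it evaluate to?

-10 hours from 2027-02-28 01:45:19 is 2027-02-27 15:45:19 (crosses midnight).

2027-02-27 15:45:19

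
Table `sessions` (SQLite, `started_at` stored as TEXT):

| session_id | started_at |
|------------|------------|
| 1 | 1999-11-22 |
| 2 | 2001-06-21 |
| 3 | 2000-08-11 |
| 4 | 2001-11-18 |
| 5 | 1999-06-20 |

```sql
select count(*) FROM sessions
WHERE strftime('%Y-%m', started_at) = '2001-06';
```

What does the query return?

Rows with year-month 2001-06: 2001-06-21 → 1.

1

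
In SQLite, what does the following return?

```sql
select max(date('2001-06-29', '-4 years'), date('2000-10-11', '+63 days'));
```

date('2001-06-29', '-4 years') → 1997-06-29.
date('2000-10-11', '+63 days') → 2000-12-13.
Later of the two is 2000-12-13.

2000-12-13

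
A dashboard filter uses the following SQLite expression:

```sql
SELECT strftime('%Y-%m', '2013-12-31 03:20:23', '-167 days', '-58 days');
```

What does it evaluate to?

2013-05

First apply '-167 days', '-58 days': 2013-12-31 03:20:23 → 2013-05-20 03:20:23.
`%Y-%m` extracts the year-month: 2013-05.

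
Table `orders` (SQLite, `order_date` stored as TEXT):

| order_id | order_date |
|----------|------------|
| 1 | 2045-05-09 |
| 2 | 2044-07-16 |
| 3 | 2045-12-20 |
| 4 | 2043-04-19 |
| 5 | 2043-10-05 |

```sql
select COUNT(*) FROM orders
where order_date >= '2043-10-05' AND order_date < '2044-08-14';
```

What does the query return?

Rows in [2043-10-05, 2044-08-14): 2044-07-16, 2043-10-05 → 2 rows.

2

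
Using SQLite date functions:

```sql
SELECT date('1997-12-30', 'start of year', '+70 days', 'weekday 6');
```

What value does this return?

1997-03-15

`start of year` rewinds 1997-12-30 to 1997-01-01.
Applying '+70 days' to 1997-01-01: counting 70 days forward gives 1997-03-12.
`weekday 6` advances to the next Saturday; 1997-03-12 is a Wednesday, so it moves forward to 1997-03-15.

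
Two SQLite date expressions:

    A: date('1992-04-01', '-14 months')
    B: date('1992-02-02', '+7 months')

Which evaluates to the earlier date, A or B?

A = 1991-02-01.
B = 1992-09-02.
A is earlier.

A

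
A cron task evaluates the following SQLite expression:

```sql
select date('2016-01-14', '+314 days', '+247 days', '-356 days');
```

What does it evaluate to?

2016-08-06

Applying '+314 days' to 2016-01-14: counting 314 days forward gives 2016-11-23.
Applying '+247 days' to 2016-11-23: counting 247 days forward gives 2017-07-28.
Applying '-356 days' to 2017-07-28: counting 356 days back gives 2016-08-06.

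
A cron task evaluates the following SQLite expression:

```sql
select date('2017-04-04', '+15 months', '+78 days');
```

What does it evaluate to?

Adding +15 months to 2017-04-04 gives 2018-07-04.
Applying '+78 days' to 2018-07-04: counting 78 days forward gives 2018-09-20.

2018-09-20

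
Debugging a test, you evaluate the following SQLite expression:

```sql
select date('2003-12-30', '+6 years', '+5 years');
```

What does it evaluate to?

2014-12-30

Adding +6 years to 2003-12-30 gives 2009-12-30.
Adding +5 years to 2009-12-30 gives 2014-12-30.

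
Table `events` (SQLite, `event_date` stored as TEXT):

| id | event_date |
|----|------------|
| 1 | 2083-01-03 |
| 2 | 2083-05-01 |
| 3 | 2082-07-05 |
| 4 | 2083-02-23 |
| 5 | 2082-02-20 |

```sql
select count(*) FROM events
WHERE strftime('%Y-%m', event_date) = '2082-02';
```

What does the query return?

1

Rows with year-month 2082-02: 2082-02-20 → 1.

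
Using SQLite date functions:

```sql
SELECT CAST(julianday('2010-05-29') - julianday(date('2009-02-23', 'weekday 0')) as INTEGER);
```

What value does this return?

454

`weekday 0` advances to the next Sunday; 2009-02-23 is a Monday, so it moves forward to 2009-03-01.
30 days remain in March 2009 after the 1st (31 − 1).
Full months from April 2009 through April 2010 contribute their day counts.
Then 29 days into May 2010.
Total: 30 + 30 + 31 + 30 + 31 + 31 + 30 + 31 + 30 + 31 + 31 + 28 + 31 + 30 + 29 = 454.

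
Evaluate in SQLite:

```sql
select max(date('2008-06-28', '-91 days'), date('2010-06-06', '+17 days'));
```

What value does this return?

date('2008-06-28', '-91 days') → 2008-03-29.
date('2010-06-06', '+17 days') → 2010-06-23.
Later of the two is 2010-06-23.

2010-06-23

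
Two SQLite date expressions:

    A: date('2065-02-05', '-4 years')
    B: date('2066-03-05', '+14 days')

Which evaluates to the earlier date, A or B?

A = 2061-02-05.
B = 2066-03-19.
A is earlier.

A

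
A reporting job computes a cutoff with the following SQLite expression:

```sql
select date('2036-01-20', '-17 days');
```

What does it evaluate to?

Going back 17 days within January lands on 2036-01-03.

2036-01-03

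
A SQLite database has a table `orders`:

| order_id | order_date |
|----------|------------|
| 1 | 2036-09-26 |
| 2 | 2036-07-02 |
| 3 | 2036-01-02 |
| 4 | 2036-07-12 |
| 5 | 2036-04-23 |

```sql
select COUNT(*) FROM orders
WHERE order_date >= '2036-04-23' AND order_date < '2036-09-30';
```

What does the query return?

Rows in [2036-04-23, 2036-09-30): 2036-09-26, 2036-07-02, 2036-07-12, 2036-04-23 → 4 rows.

4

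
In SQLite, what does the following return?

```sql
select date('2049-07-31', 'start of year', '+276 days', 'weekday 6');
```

`start of year` rewinds 2049-07-31 to 2049-01-01.
Applying '+276 days' to 2049-01-01: counting 276 days forward gives 2049-10-04.
`weekday 6` advances to the next Saturday; 2049-10-04 is a Monday, so it moves forward to 2049-10-09.

2049-10-09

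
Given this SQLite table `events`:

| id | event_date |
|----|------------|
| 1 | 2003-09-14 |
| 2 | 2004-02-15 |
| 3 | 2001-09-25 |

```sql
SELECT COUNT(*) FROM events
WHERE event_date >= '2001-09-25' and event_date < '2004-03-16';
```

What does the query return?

3

Rows in [2001-09-25, 2004-03-16): 2003-09-14, 2004-02-15, 2001-09-25 → 3 rows.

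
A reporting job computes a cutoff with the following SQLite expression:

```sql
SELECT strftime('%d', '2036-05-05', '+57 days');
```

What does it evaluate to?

01

First apply '+57 days': 2036-05-05 → 2036-07-01.
`%d` extracts the 2-digit day of month: 01.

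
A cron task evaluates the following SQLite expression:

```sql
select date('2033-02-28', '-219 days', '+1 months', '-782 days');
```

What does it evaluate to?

2030-07-04

Applying '-219 days' to 2033-02-28: counting 219 days back gives 2032-07-24.
Adding +1 month to 2032-07-24 gives 2032-08-24.
Applying '-782 days' to 2032-08-24: counting 782 days back gives 2030-07-04.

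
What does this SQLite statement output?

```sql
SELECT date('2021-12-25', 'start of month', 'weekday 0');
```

`start of month` rewinds 2021-12-25 to 2021-12-01.
`weekday 0` advances to the next Sunday; 2021-12-01 is a Wednesday, so it moves forward to 2021-12-05.

2021-12-05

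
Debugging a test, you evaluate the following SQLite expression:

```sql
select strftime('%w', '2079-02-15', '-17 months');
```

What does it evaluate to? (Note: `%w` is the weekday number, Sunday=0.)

First apply '-17 months': 2079-02-15 → 2077-09-15.
2077-09-15 is a Wednesday; with Sunday=0 that is 3.

3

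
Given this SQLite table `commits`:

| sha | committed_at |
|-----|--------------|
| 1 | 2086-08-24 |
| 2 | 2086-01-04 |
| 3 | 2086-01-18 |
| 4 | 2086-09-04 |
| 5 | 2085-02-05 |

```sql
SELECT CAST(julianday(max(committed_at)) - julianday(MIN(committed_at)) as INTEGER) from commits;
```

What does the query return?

576

MIN = 2085-02-05, MAX = 2086-09-04.
23 days remain in February 2085 after the 5th (28 − 5).
Full months from March 2085 through August 2086 contribute their day counts.
Then 4 days into September 2086.
Total: 23 + 31 + 30 + 31 + 30 + 31 + 31 + 30 + 31 + 30 + 31 + 31 + 28 + 31 + 30 + 31 + 30 + 31 + 31 + 4 = 576.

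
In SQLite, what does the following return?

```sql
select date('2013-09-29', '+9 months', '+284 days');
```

2015-04-09

Adding +9 months to 2013-09-29 gives 2014-06-29.
Applying '+284 days' to 2014-06-29: counting 284 days forward gives 2015-04-09.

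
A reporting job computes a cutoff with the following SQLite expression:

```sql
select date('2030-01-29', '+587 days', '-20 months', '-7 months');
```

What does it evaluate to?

Applying '+587 days' to 2030-01-29: counting 587 days forward gives 2031-09-08.
Adding -20 months to 2031-09-08 gives 2030-01-08.
Adding -7 months to 2030-01-08 gives 2029-06-08.

2029-06-08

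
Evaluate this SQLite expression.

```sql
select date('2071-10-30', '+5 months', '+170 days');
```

2072-09-16

Adding +5 months to 2071-10-30 gives 2072-03-30.
Applying '+170 days' to 2072-03-30: counting 170 days forward gives 2072-09-16.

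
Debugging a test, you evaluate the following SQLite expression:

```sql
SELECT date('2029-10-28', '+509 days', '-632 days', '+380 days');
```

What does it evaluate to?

2030-07-12

Applying '+509 days' to 2029-10-28: counting 509 days forward gives 2031-03-21.
Applying '-632 days' to 2031-03-21: counting 632 days back gives 2029-06-27.
Applying '+380 days' to 2029-06-27: counting 380 days forward gives 2030-07-12.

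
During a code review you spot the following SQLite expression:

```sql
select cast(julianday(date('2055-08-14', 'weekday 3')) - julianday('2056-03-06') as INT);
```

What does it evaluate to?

`weekday 3` advances to the next Wednesday; 2055-08-14 is a Saturday, so it moves forward to 2055-08-18.
13 days remain in August 2055 after the 18th (31 − 18).
Full months from September 2055 through February 2056 contribute their day counts.
Then 6 days into March 2056.
Total: 13 + 30 + 31 + 30 + 31 + 31 + 29 + 6 = 201.
The subtraction is earlier − later, so the result is −201 → -201.

-201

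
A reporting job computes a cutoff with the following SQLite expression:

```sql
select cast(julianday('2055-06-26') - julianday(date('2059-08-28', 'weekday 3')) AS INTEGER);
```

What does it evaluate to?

`weekday 3` advances to the next Wednesday; 2059-08-28 is a Thursday, so it moves forward to 2059-09-03.
4 days remain in June 2055 after the 26th (30 − 26).
Full months from July 2055 through August 2059 contribute their day counts.
Then 3 days into September 2059.
Total: 4 + 31 + 31 + 30 + 31 + 30 + 31 + 31 + 29 + 31 + 30 + 31 + 30 + 31 + 31 + 30 + 31 + 30 + 31 + 31 + 28 + 31 + 30 + 31 + 30 + 31 + 31 + 30 + 31 + 30 + 31 + 31 + 28 + 31 + 30 + 31 + 30 + 31 + 31 + 30 + 31 + 30 + 31 + 31 + 28 + 31 + 30 + 31 + 30 + 31 + 31 + 3 = 1530.
The subtraction is earlier − later, so the result is −1530 → -1530.

-1530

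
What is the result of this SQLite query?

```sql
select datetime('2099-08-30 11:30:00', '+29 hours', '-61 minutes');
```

+29 hours from 2099-08-30 11:30:00 is 2099-08-31 16:30:00 (crosses midnight).
61 minutes = 1h 1m; -61 minutes from 2099-08-31 16:30:00 is 2099-08-31 15:29:00.

2099-08-31 15:29:00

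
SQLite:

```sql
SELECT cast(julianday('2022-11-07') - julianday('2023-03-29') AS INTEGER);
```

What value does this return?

23 days remain in November 2022 after the 7th (30 − 7).
December 2022: 31 days.
January 2023: 31 days.
February 2023: 28 days.
Then 29 days into March 2023.
Total: 23 + 31 + 31 + 28 + 29 = 142.
The subtraction is earlier − later, so the result is −142 → -142.

-142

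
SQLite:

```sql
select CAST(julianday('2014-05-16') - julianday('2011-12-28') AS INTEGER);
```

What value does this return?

870

3 days remain in December 2011 after the 28th (31 − 28).
Full months from January 2012 through April 2014 contribute their day counts.
Then 16 days into May 2014.
Total: 3 + 31 + 29 + 31 + 30 + 31 + 30 + 31 + 31 + 30 + 31 + 30 + 31 + 31 + 28 + 31 + 30 + 31 + 30 + 31 + 31 + 30 + 31 + 30 + 31 + 31 + 28 + 31 + 30 + 16 = 870.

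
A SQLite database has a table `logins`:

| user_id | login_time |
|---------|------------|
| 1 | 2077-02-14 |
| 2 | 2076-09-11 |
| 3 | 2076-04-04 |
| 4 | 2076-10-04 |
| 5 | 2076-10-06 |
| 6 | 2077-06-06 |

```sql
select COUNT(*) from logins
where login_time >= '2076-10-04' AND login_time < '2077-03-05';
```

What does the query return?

3

Rows in [2076-10-04, 2077-03-05): 2077-02-14, 2076-10-04, 2076-10-06 → 3 rows.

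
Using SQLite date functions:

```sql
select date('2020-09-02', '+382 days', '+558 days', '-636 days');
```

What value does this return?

Applying '+382 days' to 2020-09-02: counting 382 days forward gives 2021-09-19.
Applying '+558 days' to 2021-09-19: counting 558 days forward gives 2023-03-31.
Applying '-636 days' to 2023-03-31: counting 636 days back gives 2021-07-03.

2021-07-03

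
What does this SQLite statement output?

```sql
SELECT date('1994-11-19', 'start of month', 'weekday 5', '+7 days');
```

`start of month` rewinds 1994-11-19 to 1994-11-01.
`weekday 5` advances to the next Friday; 1994-11-01 is a Tuesday, so it moves forward to 1994-11-04.
Advancing 7 more days within November lands on 1994-11-11.

1994-11-11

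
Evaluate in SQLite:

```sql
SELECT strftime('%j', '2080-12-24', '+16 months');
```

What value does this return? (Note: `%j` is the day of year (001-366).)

114

First apply '+16 months': 2080-12-24 → 2082-04-24.
Day-of-year for 2082-04-24: days since 2082-01-01 inclusive = 114, zero-padded to 114.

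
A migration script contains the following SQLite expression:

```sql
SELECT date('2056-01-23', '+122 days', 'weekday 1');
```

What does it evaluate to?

Applying '+122 days' to 2056-01-23: counting 122 days forward gives 2056-05-24.
`weekday 1` advances to the next Monday; 2056-05-24 is a Wednesday, so it moves forward to 2056-05-29.

2056-05-29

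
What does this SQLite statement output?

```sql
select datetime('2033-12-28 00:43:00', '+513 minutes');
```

513 minutes = 8h 33m; +513 minutes from 2033-12-28 00:43:00 is 2033-12-28 09:16:00.

2033-12-28 09:16:00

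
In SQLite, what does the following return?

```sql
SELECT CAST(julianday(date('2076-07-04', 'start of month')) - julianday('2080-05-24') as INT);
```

`start of month` rewinds 2076-07-04 to 2076-07-01.
30 days remain in July 2076 after the 1st (31 − 1).
Full months from August 2076 through April 2080 contribute their day counts.
Then 24 days into May 2080.
Total: 30 + 31 + 30 + 31 + 30 + 31 + 31 + 28 + 31 + 30 + 31 + 30 + 31 + 31 + 30 + 31 + 30 + 31 + 31 + 28 + 31 + 30 + 31 + 30 + 31 + 31 + 30 + 31 + 30 + 31 + 31 + 28 + 31 + 30 + 31 + 30 + 31 + 31 + 30 + 31 + 30 + 31 + 31 + 29 + 31 + 30 + 24 = 1423.
The subtraction is earlier − later, so the result is −1423 → -1423.

-1423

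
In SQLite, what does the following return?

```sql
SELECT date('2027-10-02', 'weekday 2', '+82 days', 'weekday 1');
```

2027-12-27

`weekday 2` advances to the next Tuesday; 2027-10-02 is a Saturday, so it moves forward to 2027-10-05.
Applying '+82 days' to 2027-10-05: counting 82 days forward gives 2027-12-26.
`weekday 1` advances to the next Monday; 2027-12-26 is a Sunday, so it moves forward to 2027-12-27.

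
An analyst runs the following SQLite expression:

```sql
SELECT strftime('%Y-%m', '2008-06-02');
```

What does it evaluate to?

2008-06

`%Y-%m` extracts the year-month: 2008-06.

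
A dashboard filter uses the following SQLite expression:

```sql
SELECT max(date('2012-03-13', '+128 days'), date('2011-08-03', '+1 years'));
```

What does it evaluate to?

date('2012-03-13', '+128 days') → 2012-07-19.
date('2011-08-03', '+1 years') → 2012-08-03.
Later of the two is 2012-08-03.

2012-08-03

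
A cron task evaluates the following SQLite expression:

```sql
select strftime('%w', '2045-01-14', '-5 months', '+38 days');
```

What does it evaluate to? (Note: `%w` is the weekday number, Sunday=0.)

First apply '-5 months', '+38 days': 2045-01-14 → 2044-09-21.
2044-09-21 is a Wednesday; with Sunday=0 that is 3.

3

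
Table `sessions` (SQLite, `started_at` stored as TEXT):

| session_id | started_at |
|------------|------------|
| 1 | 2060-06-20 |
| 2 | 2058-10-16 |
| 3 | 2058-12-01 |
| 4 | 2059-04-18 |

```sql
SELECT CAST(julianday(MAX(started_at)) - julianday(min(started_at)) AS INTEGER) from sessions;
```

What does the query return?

613

MIN = 2058-10-16, MAX = 2060-06-20.
15 days remain in October 2058 after the 16th (31 − 16).
Full months from November 2058 through May 2060 contribute their day counts.
Then 20 days into June 2060.
Total: 15 + 30 + 31 + 31 + 28 + 31 + 30 + 31 + 30 + 31 + 31 + 30 + 31 + 30 + 31 + 31 + 29 + 31 + 30 + 31 + 20 = 613.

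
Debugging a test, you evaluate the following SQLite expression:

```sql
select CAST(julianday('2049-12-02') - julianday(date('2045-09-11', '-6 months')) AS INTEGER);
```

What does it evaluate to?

Adding -6 months to 2045-09-11 gives 2045-03-11.
20 days remain in March 2045 after the 11th (31 − 11).
Full months from April 2045 through November 2049 contribute their day counts.
Then 2 days into December 2049.
Total: 20 + 30 + 31 + 30 + 31 + 31 + 30 + 31 + 30 + 31 + 31 + 28 + 31 + 30 + 31 + 30 + 31 + 31 + 30 + 31 + 30 + 31 + 31 + 28 + 31 + 30 + 31 + 30 + 31 + 31 + 30 + 31 + 30 + 31 + 31 + 29 + 31 + 30 + 31 + 30 + 31 + 31 + 30 + 31 + 30 + 31 + 31 + 28 + 31 + 30 + 31 + 30 + 31 + 31 + 30 + 31 + 30 + 2 = 1727.

1727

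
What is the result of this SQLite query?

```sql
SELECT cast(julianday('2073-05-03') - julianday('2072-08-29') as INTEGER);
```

2 days remain in August 2072 after the 29th (31 − 29).
Full months from September 2072 through April 2073 contribute their day counts.
Then 3 days into May 2073.
Total: 2 + 30 + 31 + 30 + 31 + 31 + 28 + 31 + 30 + 3 = 247.

247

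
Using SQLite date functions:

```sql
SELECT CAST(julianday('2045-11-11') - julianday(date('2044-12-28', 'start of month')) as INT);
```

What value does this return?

345

`start of month` rewinds 2044-12-28 to 2044-12-01.
30 days remain in December 2044 after the 1st (31 − 1).
Full months from January 2045 through October 2045 contribute their day counts.
Then 11 days into November 2045.
Total: 30 + 31 + 28 + 31 + 30 + 31 + 30 + 31 + 31 + 30 + 31 + 11 = 345.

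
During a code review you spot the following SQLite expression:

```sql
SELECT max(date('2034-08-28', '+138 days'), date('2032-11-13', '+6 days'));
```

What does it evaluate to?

date('2034-08-28', '+138 days') → 2035-01-13.
date('2032-11-13', '+6 days') → 2032-11-19.
Later of the two is 2035-01-13.

2035-01-13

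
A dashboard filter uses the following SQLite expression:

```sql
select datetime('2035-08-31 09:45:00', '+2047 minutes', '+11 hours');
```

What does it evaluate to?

2047 minutes = 34h 7m; +2047 minutes from 2035-08-31 09:45:00 is 2035-09-01 19:52:00 (crosses midnight).
+11 hours from 2035-09-01 19:52:00 is 2035-09-02 06:52:00 (crosses midnight).

2035-09-02 06:52:00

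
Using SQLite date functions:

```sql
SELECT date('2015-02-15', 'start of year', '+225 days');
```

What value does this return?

2015-08-14

`start of year` rewinds 2015-02-15 to 2015-01-01.
Applying '+225 days' to 2015-01-01: counting 225 days forward gives 2015-08-14.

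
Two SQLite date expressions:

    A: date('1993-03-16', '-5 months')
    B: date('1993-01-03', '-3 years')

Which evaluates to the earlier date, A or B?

B

A = 1992-10-16.
B = 1990-01-03.
B is earlier.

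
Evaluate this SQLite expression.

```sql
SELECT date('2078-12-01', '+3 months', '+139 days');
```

2079-07-18

Adding +3 months to 2078-12-01 gives 2079-03-01.
Applying '+139 days' to 2079-03-01: counting 139 days forward gives 2079-07-18.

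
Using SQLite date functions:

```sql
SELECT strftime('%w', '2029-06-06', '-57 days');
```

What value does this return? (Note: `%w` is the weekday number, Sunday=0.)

First apply '-57 days': 2029-06-06 → 2029-04-10.
2029-04-10 is a Tuesday; with Sunday=0 that is 2.

2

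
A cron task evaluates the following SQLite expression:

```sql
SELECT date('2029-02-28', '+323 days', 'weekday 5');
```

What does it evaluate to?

Applying '+323 days' to 2029-02-28: counting 323 days forward gives 2030-01-17.
`weekday 5` advances to the next Friday; 2030-01-17 is a Thursday, so it moves forward to 2030-01-18.

2030-01-18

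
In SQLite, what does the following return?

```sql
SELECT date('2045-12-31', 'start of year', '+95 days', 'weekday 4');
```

`start of year` rewinds 2045-12-31 to 2045-01-01.
Applying '+95 days' to 2045-01-01: counting 95 days forward gives 2045-04-06.
`weekday 4` advances to the next Thursday; 2045-04-06 is already a Thursday, so it stays at 2045-04-06.

2045-04-06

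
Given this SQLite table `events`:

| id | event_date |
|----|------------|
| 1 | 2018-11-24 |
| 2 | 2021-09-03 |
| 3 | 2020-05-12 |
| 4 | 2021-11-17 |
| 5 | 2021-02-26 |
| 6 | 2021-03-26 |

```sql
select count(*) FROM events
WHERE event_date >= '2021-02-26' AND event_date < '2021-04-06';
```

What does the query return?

2

Rows in [2021-02-26, 2021-04-06): 2021-02-26, 2021-03-26 → 2 rows.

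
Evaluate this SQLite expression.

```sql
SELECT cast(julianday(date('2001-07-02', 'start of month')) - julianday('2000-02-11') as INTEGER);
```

506

`start of month` rewinds 2001-07-02 to 2001-07-01.
18 days remain in February 2000 after the 11th (29 − 11).
Full months from March 2000 through June 2001 contribute their day counts.
Then 1 day into July 2001.
Total: 18 + 31 + 30 + 31 + 30 + 31 + 31 + 30 + 31 + 30 + 31 + 31 + 28 + 31 + 30 + 31 + 30 + 1 = 506.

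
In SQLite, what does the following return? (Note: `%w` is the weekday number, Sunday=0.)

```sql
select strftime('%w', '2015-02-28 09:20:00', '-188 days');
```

0

First apply '-188 days': 2015-02-28 09:20:00 → 2014-08-24 09:20:00.
2014-08-24 is a Sunday; with Sunday=0 that is 0.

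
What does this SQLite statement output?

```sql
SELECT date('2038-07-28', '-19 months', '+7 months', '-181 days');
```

2037-01-28

Adding -19 months to 2038-07-28 gives 2036-12-28.
Adding +7 months to 2036-12-28 gives 2037-07-28.
Applying '-181 days' to 2037-07-28: counting 181 days back gives 2037-01-28.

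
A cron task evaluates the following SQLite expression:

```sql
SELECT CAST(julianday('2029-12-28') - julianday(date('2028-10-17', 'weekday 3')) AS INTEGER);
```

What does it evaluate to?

`weekday 3` advances to the next Wednesday; 2028-10-17 is a Tuesday, so it moves forward to 2028-10-18.
13 days remain in October 2028 after the 18th (31 − 18).
Full months from November 2028 through November 2029 contribute their day counts.
Then 28 days into December 2029.
Total: 13 + 30 + 31 + 31 + 28 + 31 + 30 + 31 + 30 + 31 + 31 + 30 + 31 + 30 + 28 = 436.

436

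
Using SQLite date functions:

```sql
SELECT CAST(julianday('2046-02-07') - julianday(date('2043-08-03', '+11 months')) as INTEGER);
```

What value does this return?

584

Adding +11 months to 2043-08-03 gives 2044-07-03.
28 days remain in July 2044 after the 3rd (31 − 3).
Full months from August 2044 through January 2046 contribute their day counts.
Then 7 days into February 2046.
Total: 28 + 31 + 30 + 31 + 30 + 31 + 31 + 28 + 31 + 30 + 31 + 30 + 31 + 31 + 30 + 31 + 30 + 31 + 31 + 7 = 584.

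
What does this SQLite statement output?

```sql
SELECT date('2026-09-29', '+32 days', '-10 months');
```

September 2026 has 30 days; 1 remain after the 29th, so 2 days reach 2026-10-01.
Advancing 30 more days within October lands on 2026-10-31.
Adding -10 months to 2026-10-31 gives 2025-12-31.

2025-12-31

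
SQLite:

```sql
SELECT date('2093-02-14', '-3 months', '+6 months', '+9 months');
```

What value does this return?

2094-02-14

Adding -3 months to 2093-02-14 gives 2092-11-14.
Adding +6 months to 2092-11-14 gives 2093-05-14.
Adding +9 months to 2093-05-14 gives 2094-02-14.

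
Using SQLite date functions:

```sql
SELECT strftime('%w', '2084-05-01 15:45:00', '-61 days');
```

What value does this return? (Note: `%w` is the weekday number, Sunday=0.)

3

First apply '-61 days': 2084-05-01 15:45:00 → 2084-03-01 15:45:00.
2084-03-01 is a Wednesday; with Sunday=0 that is 3.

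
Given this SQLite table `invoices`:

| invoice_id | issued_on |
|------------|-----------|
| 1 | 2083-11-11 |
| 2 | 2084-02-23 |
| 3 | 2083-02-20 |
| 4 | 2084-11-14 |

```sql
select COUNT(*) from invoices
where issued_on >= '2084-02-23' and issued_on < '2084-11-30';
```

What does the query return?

2

Rows in [2084-02-23, 2084-11-30): 2084-02-23, 2084-11-14 → 2 rows.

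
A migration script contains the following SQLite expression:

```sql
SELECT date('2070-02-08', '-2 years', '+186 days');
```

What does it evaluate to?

2068-08-12

Adding -2 years to 2070-02-08 gives 2068-02-08.
Applying '+186 days' to 2068-02-08: counting 186 days forward gives 2068-08-12.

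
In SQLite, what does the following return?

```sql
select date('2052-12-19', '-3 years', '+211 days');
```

2050-07-18

Adding -3 years to 2052-12-19 gives 2049-12-19.
Applying '+211 days' to 2049-12-19: counting 211 days forward gives 2050-07-18.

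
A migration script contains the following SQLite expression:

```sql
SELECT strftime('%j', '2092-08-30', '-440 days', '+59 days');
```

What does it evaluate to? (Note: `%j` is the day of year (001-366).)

First apply '-440 days', '+59 days': 2092-08-30 → 2091-08-15.
Day-of-year for 2091-08-15: days since 2091-01-01 inclusive = 227, zero-padded to 227.

227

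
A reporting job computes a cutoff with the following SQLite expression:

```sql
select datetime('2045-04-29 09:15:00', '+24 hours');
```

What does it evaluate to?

+24 hours from 2045-04-29 09:15:00 is 2045-04-30 09:15:00 (crosses midnight).

2045-04-30 09:15:00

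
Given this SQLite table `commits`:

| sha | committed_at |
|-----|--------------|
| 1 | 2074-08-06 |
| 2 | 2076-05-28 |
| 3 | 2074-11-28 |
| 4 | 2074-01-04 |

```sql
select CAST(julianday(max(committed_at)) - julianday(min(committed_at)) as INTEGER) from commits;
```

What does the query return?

875

MIN = 2074-01-04, MAX = 2076-05-28.
27 days remain in January 2074 after the 4th (31 − 4).
Full months from February 2074 through April 2076 contribute their day counts.
Then 28 days into May 2076.
Total: 27 + 28 + 31 + 30 + 31 + 30 + 31 + 31 + 30 + 31 + 30 + 31 + 31 + 28 + 31 + 30 + 31 + 30 + 31 + 31 + 30 + 31 + 30 + 31 + 31 + 29 + 31 + 30 + 28 = 875.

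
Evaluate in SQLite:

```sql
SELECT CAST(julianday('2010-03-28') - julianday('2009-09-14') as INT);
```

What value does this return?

16 days remain in September 2009 after the 14th (30 − 14).
October 2009: 31 days.
November 2009: 30 days.
December 2009: 31 days.
January 2010: 31 days.
February 2010: 28 days.
Then 28 days into March 2010.
Total: 16 + 31 + 30 + 31 + 31 + 28 + 28 = 195.

195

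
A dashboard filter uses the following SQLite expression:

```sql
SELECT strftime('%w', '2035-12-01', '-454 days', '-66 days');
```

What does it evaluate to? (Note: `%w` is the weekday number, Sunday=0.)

First apply '-454 days', '-66 days': 2035-12-01 → 2034-06-29.
2034-06-29 is a Thursday; with Sunday=0 that is 4.

4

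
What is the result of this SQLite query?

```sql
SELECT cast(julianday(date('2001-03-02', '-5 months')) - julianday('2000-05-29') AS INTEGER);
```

Adding -5 months to 2001-03-02 gives 2000-10-02.
2 days remain in May 2000 after the 29th (31 − 29).
June 2000: 30 days.
July 2000: 31 days.
August 2000: 31 days.
September 2000: 30 days.
Then 2 days into October 2000.
Total: 2 + 30 + 31 + 31 + 30 + 2 = 126.

126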